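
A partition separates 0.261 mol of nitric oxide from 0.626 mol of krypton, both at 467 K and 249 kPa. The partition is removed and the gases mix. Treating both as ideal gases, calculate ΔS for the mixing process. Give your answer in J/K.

ΔS_mix = 4.47 J/K

Mole fractions: x_A = 0.261/0.887 = 0.294, x_B = 0.706.
ΔS_mix = −R(n_A ln x_A + n_B ln x_B) = −8.314 × (0.261 ln 0.294 + 0.626 ln 0.706) = 4.47 J/K.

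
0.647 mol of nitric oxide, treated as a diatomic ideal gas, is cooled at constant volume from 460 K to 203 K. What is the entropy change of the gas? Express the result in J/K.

ΔS = -11 J/K

At constant volume, ΔS = nC_V ln(T₂/T₁) with C_V = 5R/2 = 20.79 J mol⁻¹ K⁻¹.
ΔS = 0.647 × 20.79 × ln(203/460) = -11 J/K.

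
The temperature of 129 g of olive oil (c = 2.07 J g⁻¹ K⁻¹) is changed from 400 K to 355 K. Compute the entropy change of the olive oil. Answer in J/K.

ΔS = ∫dQ_rev/T = m c ln(T₂/T₁) = 129 × 2.07 × ln(355/400) = -31.9 J/K.

ΔS = -31.9 J/K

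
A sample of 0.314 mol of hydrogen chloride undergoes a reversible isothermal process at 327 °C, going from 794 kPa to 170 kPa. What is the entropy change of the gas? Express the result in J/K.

For an isothermal ideal gas ΔS_gas = nR ln(P₁/P₂) = 0.314 × 8.314 × ln(794/170) = 4.02 J/K.

ΔS_gas = 4.02 J/K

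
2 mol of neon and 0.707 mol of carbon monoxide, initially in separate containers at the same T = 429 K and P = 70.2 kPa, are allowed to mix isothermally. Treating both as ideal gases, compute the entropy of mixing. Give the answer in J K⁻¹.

ΔS_mix = 12.9 J/K

Mole fractions: x_A = 2/2.71 = 0.739, x_B = 0.261.
ΔS_mix = −R(n_A ln x_A + n_B ln x_B) = −8.314 × (2 ln 0.739 + 0.707 ln 0.261) = 12.9 J/K.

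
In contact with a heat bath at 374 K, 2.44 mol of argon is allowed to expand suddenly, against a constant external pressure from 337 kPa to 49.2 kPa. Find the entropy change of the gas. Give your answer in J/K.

ΔS_gas = 39 J/K

Entropy is a state function, so ΔS_gas depends only on the end states.
For an isothermal ideal gas ΔS_gas = nR ln(P₁/P₂) = 2.44 × 8.314 × ln(337/49.2) = 39 J/K.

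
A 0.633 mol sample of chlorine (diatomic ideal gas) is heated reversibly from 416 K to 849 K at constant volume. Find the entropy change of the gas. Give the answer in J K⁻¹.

ΔS = 9.39 J/K

At constant volume, ΔS = nC_V ln(T₂/T₁) with C_V = 5R/2 = 20.79 J mol⁻¹ K⁻¹.
ΔS = 0.633 × 20.79 × ln(849/416) = 9.39 J/K.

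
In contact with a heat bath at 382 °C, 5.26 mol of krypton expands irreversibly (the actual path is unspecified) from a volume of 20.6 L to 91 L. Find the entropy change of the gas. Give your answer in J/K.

Entropy is a state function, so ΔS_gas depends only on the end states.
For an isothermal ideal gas ΔS_gas = nR ln(V₂/V₁) = 5.26 × 8.314 × ln(91/20.6) = 65 J/K.

ΔS_gas = 65 J/K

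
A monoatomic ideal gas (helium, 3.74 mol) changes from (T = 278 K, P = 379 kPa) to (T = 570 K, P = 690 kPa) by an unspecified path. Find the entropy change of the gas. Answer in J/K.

ΔS = 37.2 J/K

ΔS = nC_p ln(T₂/T₁) − nR ln(P₂/P₁), with C_p = 5R/2 = 20.79 J mol⁻¹ K⁻¹ for a monoatomic ideal gas.
ΔS = 3.74 × [20.79 × ln(570/278) − 8.314 × ln(690/379)] = 37.2 J/K.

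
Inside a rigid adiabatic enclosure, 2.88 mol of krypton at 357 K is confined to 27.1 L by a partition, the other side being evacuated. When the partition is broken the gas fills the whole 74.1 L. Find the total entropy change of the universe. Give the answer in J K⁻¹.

ΔS_universe = 24.1 J/K

No heat is exchanged and no work is done, so the ideal-gas temperature stays constant.
Entropy is a state function; using a reversible isothermal path, ΔS_gas = nR ln(V₂/V₁) = 2.88 × 8.314 × ln(74.1/27.1) = 24.1 J/K.
The insulated surroundings exchange no heat, so ΔS_surr = 0 and ΔS_universe = ΔS_gas.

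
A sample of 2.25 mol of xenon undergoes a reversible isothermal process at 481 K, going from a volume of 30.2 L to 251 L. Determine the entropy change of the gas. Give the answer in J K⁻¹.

ΔS_gas = 39.6 J/K

For an isothermal ideal gas ΔS_gas = nR ln(V₂/V₁) = 2.25 × 8.314 × ln(251/30.2) = 39.6 J/K.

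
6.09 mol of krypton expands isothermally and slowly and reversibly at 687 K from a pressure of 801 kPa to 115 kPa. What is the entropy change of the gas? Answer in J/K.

ΔS_gas = 98.3 J/K

For an isothermal ideal gas ΔS_gas = nR ln(P₁/P₂) = 6.09 × 8.314 × ln(801/115) = 98.3 J/K.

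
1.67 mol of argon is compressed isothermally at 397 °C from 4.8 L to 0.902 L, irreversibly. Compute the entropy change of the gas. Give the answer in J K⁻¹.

Entropy is a state function, so ΔS_gas depends only on the end states.
For an isothermal ideal gas ΔS_gas = nR ln(V₂/V₁) = 1.67 × 8.314 × ln(0.902/4.8) = -23.2 J/K.

ΔS_gas = -23.2 J/K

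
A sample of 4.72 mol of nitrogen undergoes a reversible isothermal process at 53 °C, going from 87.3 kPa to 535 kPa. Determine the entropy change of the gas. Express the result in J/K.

ΔS_gas = -71.1 J/K

For an isothermal ideal gas ΔS_gas = nR ln(P₁/P₂) = 4.72 × 8.314 × ln(87.3/535) = -71.1 J/K.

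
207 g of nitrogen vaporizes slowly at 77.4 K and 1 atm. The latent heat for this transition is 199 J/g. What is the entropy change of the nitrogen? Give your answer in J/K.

ΔS = 532 J/K

Heat absorbed by the substance: Q = mL = 207 × 199 = 41193 J.
At constant T, ΔS = Q_rev/T = 41193 / 77.4 = 532 J/K.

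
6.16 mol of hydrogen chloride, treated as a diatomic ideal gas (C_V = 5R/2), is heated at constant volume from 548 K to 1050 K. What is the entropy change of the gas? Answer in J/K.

ΔS = 83.3 J/K

At constant volume, ΔS = nC_V ln(T₂/T₁) with C_V = 5R/2 = 20.79 J mol⁻¹ K⁻¹.
ΔS = 6.16 × 20.79 × ln(1050/548) = 83.3 J/K.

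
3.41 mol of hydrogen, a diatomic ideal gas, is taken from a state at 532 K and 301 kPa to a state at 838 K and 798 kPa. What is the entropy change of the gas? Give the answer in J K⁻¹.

ΔS = 17.4 J/K

ΔS = nC_p ln(T₂/T₁) − nR ln(P₂/P₁), with C_p = 7R/2 = 29.1 J mol⁻¹ K⁻¹ for a diatomic ideal gas.
ΔS = 3.41 × [29.1 × ln(838/532) − 8.314 × ln(798/301)] = 17.4 J/K.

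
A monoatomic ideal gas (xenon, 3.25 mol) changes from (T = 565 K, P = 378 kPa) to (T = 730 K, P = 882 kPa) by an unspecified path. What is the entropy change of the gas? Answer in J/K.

ΔS = -5.59 J/K

ΔS = nC_p ln(T₂/T₁) − nR ln(P₂/P₁), with C_p = 5R/2 = 20.79 J mol⁻¹ K⁻¹ for a monoatomic ideal gas.
ΔS = 3.25 × [20.79 × ln(730/565) − 8.314 × ln(882/378)] = -5.59 J/K.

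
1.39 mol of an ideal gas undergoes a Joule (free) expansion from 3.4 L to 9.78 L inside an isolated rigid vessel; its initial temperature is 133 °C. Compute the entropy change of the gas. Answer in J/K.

ΔS_gas = 12.2 J/K

For an ideal gas in free expansion Q = 0 and W = 0, so T is unchanged.
Entropy is a state function; using a reversible isothermal path, ΔS_gas = nR ln(V₂/V₁) = 1.39 × 8.314 × ln(9.78/3.4) = 12.2 J/K.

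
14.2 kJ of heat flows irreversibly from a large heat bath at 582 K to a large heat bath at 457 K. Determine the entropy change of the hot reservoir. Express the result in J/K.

The hot reservoir loses heat Q, so ΔS_hot = −Q/T_H = −14200/582 = -24.4 J/K.

ΔS_hot = -24.4 J/K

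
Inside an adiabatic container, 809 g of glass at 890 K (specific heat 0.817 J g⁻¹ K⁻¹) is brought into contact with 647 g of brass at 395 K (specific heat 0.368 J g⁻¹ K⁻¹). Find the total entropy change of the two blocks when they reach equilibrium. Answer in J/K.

Energy balance: T_f = (m₁c₁T₁ + m₂c₂T₂)/(m₁c₁ + m₂c₂) = 758.91 K.
ΔS₁ = m₁c₁ ln(T_f/T₁) = 660.953 × ln(758.91/890) = -105.3 J/K.
ΔS₂ = m₂c₂ ln(T_f/T₂) = 238.096 × ln(758.91/395) = 155.5 J/K.
ΔS_total = -105.3 + 155.5 = 50.2 J/K.

ΔS_total = 50.2 J/K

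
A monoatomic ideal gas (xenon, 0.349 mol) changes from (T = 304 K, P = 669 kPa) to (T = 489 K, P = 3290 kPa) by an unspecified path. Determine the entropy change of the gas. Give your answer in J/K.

ΔS = -1.17 J/K

ΔS = nC_p ln(T₂/T₁) − nR ln(P₂/P₁), with C_p = 5R/2 = 20.79 J mol⁻¹ K⁻¹ for a monoatomic ideal gas.
ΔS = 0.349 × [20.79 × ln(489/304) − 8.314 × ln(3290/669)] = -1.17 J/K.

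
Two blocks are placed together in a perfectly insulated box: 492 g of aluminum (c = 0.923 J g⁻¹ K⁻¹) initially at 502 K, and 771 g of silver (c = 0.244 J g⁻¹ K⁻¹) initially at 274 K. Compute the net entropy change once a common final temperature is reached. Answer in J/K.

ΔS_total = 22.2 J/K

Energy balance: T_f = (m₁c₁T₁ + m₂c₂T₂)/(m₁c₁ + m₂c₂) = 435.21 K.
ΔS₁ = m₁c₁ ln(T_f/T₁) = 454.116 × ln(435.21/502) = -64.83 J/K.
ΔS₂ = m₂c₂ ln(T_f/T₂) = 188.124 × ln(435.21/274) = 87.05 J/K.
ΔS_total = -64.83 + 87.05 = 22.2 J/K.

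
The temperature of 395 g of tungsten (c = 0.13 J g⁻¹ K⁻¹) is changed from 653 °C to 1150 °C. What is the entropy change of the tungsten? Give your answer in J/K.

ΔS = 22.1 J/K

In kelvin: T₁ = 926.15 K, T₂ = 1423.15 K. ΔS = ∫dQ_rev/T = m c ln(T₂/T₁) = 395 × 0.13 × ln(1423.15/926.15) = 22.1 J/K.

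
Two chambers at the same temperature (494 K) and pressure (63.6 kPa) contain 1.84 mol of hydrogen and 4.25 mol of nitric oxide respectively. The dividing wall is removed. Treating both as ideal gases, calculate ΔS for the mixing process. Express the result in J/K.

ΔS_mix = 31 J/K

Mole fractions: x_A = 1.84/6.09 = 0.302, x_B = 0.698.
ΔS_mix = −R(n_A ln x_A + n_B ln x_B) = −8.314 × (1.84 ln 0.302 + 4.25 ln 0.698) = 31 J/K.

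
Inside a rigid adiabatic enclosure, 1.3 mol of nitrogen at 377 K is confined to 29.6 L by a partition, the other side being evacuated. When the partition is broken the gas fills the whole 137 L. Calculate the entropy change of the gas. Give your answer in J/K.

For an ideal gas in free expansion Q = 0 and W = 0, so T is unchanged.
Entropy is a state function; using a reversible isothermal path, ΔS_gas = nR ln(V₂/V₁) = 1.3 × 8.314 × ln(137/29.6) = 16.6 J/K.

ΔS_gas = 16.6 J/K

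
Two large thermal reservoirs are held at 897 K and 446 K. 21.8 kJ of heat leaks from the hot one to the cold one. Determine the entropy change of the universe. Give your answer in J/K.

ΔS_total = 24.6 J/K

ΔS_hot = −Q/T_H = −21800/897 = -24.3 J/K and ΔS_cold = +Q/T_C = 21800/446 = 48.88 J/K.
ΔS_total = -24.3 + 48.88 = 24.6 J/K, positive as the second law requires.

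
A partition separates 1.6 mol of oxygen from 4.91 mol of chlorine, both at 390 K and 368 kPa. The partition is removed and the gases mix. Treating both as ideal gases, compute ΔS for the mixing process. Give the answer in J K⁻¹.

Mole fractions: x_A = 1.6/6.51 = 0.246, x_B = 0.754.
ΔS_mix = −R(n_A ln x_A + n_B ln x_B) = −8.314 × (1.6 ln 0.246 + 4.91 ln 0.754) = 30.2 J/K.

ΔS_mix = 30.2 J/K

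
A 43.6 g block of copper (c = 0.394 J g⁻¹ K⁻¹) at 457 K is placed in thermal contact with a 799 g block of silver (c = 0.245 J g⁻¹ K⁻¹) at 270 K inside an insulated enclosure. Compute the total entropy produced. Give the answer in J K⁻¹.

Energy balance: T_f = (m₁c₁T₁ + m₂c₂T₂)/(m₁c₁ + m₂c₂) = 285.09 K.
ΔS₁ = m₁c₁ ln(T_f/T₁) = 17.1784 × ln(285.09/457) = -8.1063 J/K.
ΔS₂ = m₂c₂ ln(T_f/T₂) = 195.755 × ln(285.09/270) = 10.643 J/K.
ΔS_total = -8.1063 + 10.643 = 2.54 J/K.

ΔS_total = 2.54 J/K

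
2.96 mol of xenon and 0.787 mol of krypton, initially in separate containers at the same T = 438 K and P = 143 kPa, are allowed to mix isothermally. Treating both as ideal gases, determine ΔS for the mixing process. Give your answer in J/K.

Mole fractions: x_A = 2.96/3.75 = 0.79, x_B = 0.21.
ΔS_mix = −R(n_A ln x_A + n_B ln x_B) = −8.314 × (2.96 ln 0.79 + 0.787 ln 0.21) = 16 J/K.

ΔS_mix = 16 J/K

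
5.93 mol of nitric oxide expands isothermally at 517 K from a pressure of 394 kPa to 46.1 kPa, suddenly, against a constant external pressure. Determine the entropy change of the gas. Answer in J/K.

Entropy is a state function, so ΔS_gas depends only on the end states.
For an isothermal ideal gas ΔS_gas = nR ln(P₁/P₂) = 5.93 × 8.314 × ln(394/46.1) = 106 J/K.

ΔS_gas = 106 J/K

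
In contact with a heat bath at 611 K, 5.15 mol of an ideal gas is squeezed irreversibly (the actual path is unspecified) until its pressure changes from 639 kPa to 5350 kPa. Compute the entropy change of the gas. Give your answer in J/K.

Entropy is a state function, so ΔS_gas depends only on the end states.
For an isothermal ideal gas ΔS_gas = nR ln(P₁/P₂) = 5.15 × 8.314 × ln(639/5350) = -91 J/K.

ΔS_gas = -91 J/K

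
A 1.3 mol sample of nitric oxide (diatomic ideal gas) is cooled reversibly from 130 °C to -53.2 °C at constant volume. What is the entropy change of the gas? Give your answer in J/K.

ΔS = -16.4 J/K

In kelvin: T₁ = 403.15 K, T₂ = 219.95 K. At constant volume, ΔS = nC_V ln(T₂/T₁) with C_V = 5R/2 = 20.79 J mol⁻¹ K⁻¹.
ΔS = 1.3 × 20.79 × ln(219.95/403.15) = -16.4 J/K.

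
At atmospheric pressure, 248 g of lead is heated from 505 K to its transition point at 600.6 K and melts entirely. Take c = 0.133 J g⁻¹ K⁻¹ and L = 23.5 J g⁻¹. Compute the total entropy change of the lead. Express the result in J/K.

ΔS = 15.4 J/K

Warming step: ΔS₁ = m c ln(T_tr/T_i) = 248 × 0.133 × ln(600.6/505) = 5.718 J/K.
Phase change: ΔS₂ = +mL/T_tr = 248 × 23.5 / 600.6 = 9.704 J/K.
ΔS_total = (5.718) + (9.704) = 15.4 J/K.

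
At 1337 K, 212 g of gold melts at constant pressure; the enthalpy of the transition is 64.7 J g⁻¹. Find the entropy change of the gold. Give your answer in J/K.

Heat absorbed by the substance: Q = mL = 212 × 64.7 = 13716.4 J.
At constant T, ΔS = Q_rev/T = 13716.4 / 1337 = 10.3 J/K.

ΔS = 10.3 J/K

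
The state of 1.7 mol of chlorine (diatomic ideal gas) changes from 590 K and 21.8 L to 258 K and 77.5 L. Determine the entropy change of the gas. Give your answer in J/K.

Entropy is a state function: ΔS = nC_V ln(T₂/T₁) + nR ln(V₂/V₁), with C_V = 5R/2 = 20.79 J mol⁻¹ K⁻¹ for a diatomic ideal gas.
ΔS = 1.7 × [20.79 × ln(258/590) + 8.314 × ln(77.5/21.8)] = -11.3 J/K.

ΔS = -11.3 J/K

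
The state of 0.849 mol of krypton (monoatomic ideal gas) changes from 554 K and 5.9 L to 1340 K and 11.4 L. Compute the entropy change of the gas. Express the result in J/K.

ΔS = 14 J/K

Entropy is a state function: ΔS = nC_V ln(T₂/T₁) + nR ln(V₂/V₁), with C_V = 3R/2 = 12.47 J mol⁻¹ K⁻¹ for a monoatomic ideal gas.
ΔS = 0.849 × [12.47 × ln(1340/554) + 8.314 × ln(11.4/5.9)] = 14 J/K.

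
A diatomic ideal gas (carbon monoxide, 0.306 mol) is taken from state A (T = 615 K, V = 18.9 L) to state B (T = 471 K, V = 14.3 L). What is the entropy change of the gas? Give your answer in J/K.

ΔS = -2.41 J/K

Entropy is a state function: ΔS = nC_V ln(T₂/T₁) + nR ln(V₂/V₁), with C_V = 5R/2 = 20.79 J mol⁻¹ K⁻¹ for a diatomic ideal gas.
ΔS = 0.306 × [20.79 × ln(471/615) + 8.314 × ln(14.3/18.9)] = -2.41 J/K.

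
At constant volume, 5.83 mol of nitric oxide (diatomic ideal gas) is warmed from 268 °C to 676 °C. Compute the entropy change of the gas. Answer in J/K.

ΔS = 68.1 J/K

In kelvin: T₁ = 541.15 K, T₂ = 949.15 K. At constant volume, ΔS = nC_V ln(T₂/T₁) with C_V = 5R/2 = 20.79 J mol⁻¹ K⁻¹.
ΔS = 5.83 × 20.79 × ln(949.15/541.15) = 68.1 J/K.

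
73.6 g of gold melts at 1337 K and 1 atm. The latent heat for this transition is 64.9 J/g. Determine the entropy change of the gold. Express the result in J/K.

Heat absorbed by the substance: Q = mL = 73.6 × 64.9 = 4776.64 J.
At constant T, ΔS = Q_rev/T = 4776.64 / 1337 = 3.57 J/K.

ΔS = 3.57 J/K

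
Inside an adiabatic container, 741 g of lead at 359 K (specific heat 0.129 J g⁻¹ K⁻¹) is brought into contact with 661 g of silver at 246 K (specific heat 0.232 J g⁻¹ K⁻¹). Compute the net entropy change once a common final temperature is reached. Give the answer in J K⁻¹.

Energy balance: T_f = (m₁c₁T₁ + m₂c₂T₂)/(m₁c₁ + m₂c₂) = 289.39 K.
ΔS₁ = m₁c₁ ln(T_f/T₁) = 95.589 × ln(289.39/359) = -20.6 J/K.
ΔS₂ = m₂c₂ ln(T_f/T₂) = 153.352 × ln(289.39/246) = 24.91 J/K.
ΔS_total = -20.6 + 24.91 = 4.31 J/K.

ΔS_total = 4.31 J/K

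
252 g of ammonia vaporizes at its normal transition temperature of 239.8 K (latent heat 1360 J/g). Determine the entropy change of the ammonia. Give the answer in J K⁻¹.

Heat absorbed by the substance: Q = mL = 252 × 1360 = 342720 J.
At constant T, ΔS = Q_rev/T = 342720 / 239.8 = 1430 J/K.

ΔS = 1430 J/K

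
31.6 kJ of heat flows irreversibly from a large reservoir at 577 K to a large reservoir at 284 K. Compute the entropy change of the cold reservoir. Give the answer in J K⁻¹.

The cold reservoir gains heat Q, so ΔS_cold = +Q/T_C = 31600/284 = 111 J/K.

ΔS_cold = 111 J/K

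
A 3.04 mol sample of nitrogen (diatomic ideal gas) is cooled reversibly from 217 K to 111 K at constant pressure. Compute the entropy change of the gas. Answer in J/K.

ΔS = -59.3 J/K

At constant pressure, ΔS = nC_p ln(T₂/T₁) with C_p = 7R/2 = 29.1 J mol⁻¹ K⁻¹.
ΔS = 3.04 × 29.1 × ln(111/217) = -59.3 J/K.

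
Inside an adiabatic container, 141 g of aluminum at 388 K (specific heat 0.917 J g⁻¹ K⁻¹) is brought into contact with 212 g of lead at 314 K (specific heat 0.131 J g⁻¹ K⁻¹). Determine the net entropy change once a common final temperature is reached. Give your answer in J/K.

ΔS_total = 0.489 J/K

Energy balance: T_f = (m₁c₁T₁ + m₂c₂T₂)/(m₁c₁ + m₂c₂) = 374.92 K.
ΔS₁ = m₁c₁ ln(T_f/T₁) = 129.297 × ln(374.92/388) = -4.435 J/K.
ΔS₂ = m₂c₂ ln(T_f/T₂) = 27.772 × ln(374.92/314) = 4.924 J/K.
ΔS_total = -4.435 + 4.924 = 0.489 J/K.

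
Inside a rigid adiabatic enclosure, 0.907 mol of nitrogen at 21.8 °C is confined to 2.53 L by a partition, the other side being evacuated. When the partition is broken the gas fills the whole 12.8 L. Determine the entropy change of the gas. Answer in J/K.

ΔS_gas = 12.2 J/K

For an ideal gas in free expansion Q = 0 and W = 0, so T is unchanged.
Entropy is a state function; using a reversible isothermal path, ΔS_gas = nR ln(V₂/V₁) = 0.907 × 8.314 × ln(12.8/2.53) = 12.2 J/K.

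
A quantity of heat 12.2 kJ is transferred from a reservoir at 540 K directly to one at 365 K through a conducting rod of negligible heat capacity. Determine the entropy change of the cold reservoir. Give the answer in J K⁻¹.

The cold reservoir gains heat Q, so ΔS_cold = +Q/T_C = 12200/365 = 33.4 J/K.

ΔS_cold = 33.4 J/K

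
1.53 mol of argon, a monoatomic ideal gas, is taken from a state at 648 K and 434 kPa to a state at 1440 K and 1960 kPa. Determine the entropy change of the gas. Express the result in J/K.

ΔS = nC_p ln(T₂/T₁) − nR ln(P₂/P₁), with C_p = 5R/2 = 20.79 J mol⁻¹ K⁻¹ for a monoatomic ideal gas.
ΔS = 1.53 × [20.79 × ln(1440/648) − 8.314 × ln(1960/434)] = 6.22 J/K.

ΔS = 6.22 J/K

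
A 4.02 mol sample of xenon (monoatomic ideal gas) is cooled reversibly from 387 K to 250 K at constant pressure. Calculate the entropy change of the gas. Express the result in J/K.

At constant pressure, ΔS = nC_p ln(T₂/T₁) with C_p = 5R/2 = 20.79 J mol⁻¹ K⁻¹.
ΔS = 4.02 × 20.79 × ln(250/387) = -36.5 J/K.

ΔS = -36.5 J/K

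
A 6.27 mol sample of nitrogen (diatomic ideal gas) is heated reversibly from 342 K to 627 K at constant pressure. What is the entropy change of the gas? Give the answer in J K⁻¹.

At constant pressure, ΔS = nC_p ln(T₂/T₁) with C_p = 7R/2 = 29.1 J mol⁻¹ K⁻¹.
ΔS = 6.27 × 29.1 × ln(627/342) = 111 J/K.

ΔS = 111 J/K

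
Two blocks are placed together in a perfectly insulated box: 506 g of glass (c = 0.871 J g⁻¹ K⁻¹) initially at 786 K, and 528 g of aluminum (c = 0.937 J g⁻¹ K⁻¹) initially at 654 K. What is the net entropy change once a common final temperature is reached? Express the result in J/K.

Energy balance: T_f = (m₁c₁T₁ + m₂c₂T₂)/(m₁c₁ + m₂c₂) = 716.19 K.
ΔS₁ = m₁c₁ ln(T_f/T₁) = 440.726 × ln(716.19/786) = -40.99 J/K.
ΔS₂ = m₂c₂ ln(T_f/T₂) = 494.736 × ln(716.19/654) = 44.94 J/K.
ΔS_total = -40.99 + 44.94 = 3.95 J/K.

ΔS_total = 3.95 J/K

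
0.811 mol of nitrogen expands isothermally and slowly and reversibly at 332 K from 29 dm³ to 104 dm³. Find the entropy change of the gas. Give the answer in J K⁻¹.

For an isothermal ideal gas ΔS_gas = nR ln(V₂/V₁) = 0.811 × 8.314 × ln(104/29) = 8.61 J/K.

ΔS_gas = 8.61 J/K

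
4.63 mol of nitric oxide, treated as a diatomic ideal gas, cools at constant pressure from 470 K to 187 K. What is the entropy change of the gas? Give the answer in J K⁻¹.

At constant pressure, ΔS = nC_p ln(T₂/T₁) with C_p = 7R/2 = 29.1 J mol⁻¹ K⁻¹.
ΔS = 4.63 × 29.1 × ln(187/470) = -124 J/K.

ΔS = -124 J/K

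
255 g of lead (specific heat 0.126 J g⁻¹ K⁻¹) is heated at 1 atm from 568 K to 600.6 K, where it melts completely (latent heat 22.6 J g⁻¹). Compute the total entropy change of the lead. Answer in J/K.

ΔS = 11.4 J/K

Warming step: ΔS₁ = m c ln(T_tr/T_i) = 255 × 0.126 × ln(600.6/568) = 1.793 J/K.
Phase change: ΔS₂ = +mL/T_tr = 255 × 22.6 / 600.6 = 9.595 J/K.
ΔS_total = (1.793) + (9.595) = 11.4 J/K.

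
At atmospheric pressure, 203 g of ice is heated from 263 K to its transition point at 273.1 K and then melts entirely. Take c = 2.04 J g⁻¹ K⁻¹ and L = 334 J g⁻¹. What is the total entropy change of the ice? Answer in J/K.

ΔS = 264 J/K

Warming step: ΔS₁ = m c ln(T_tr/T_i) = 203 × 2.04 × ln(273.1/263) = 15.61 J/K.
Phase change: ΔS₂ = +mL/T_tr = 203 × 334 / 273.1 = 248.3 J/K.
ΔS_total = (15.61) + (248.3) = 264 J/K.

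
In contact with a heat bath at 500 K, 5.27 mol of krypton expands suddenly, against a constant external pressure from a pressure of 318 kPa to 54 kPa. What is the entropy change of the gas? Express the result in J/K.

Entropy is a state function, so ΔS_gas depends only on the end states.
For an isothermal ideal gas ΔS_gas = nR ln(P₁/P₂) = 5.27 × 8.314 × ln(318/54) = 77.7 J/K.

ΔS_gas = 77.7 J/K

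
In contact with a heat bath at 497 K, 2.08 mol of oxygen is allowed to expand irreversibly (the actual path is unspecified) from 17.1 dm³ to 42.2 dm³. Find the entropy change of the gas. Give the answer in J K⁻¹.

Entropy is a state function, so ΔS_gas depends only on the end states.
For an isothermal ideal gas ΔS_gas = nR ln(V₂/V₁) = 2.08 × 8.314 × ln(42.2/17.1) = 15.6 J/K.

ΔS_gas = 15.6 J/K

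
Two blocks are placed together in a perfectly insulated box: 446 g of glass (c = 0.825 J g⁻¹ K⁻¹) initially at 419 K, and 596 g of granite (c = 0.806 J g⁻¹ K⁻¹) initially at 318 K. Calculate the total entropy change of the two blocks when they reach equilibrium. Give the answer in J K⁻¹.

Energy balance: T_f = (m₁c₁T₁ + m₂c₂T₂)/(m₁c₁ + m₂c₂) = 361.81 K.
ΔS₁ = m₁c₁ ln(T_f/T₁) = 367.95 × ln(361.81/419) = -54 J/K.
ΔS₂ = m₂c₂ ln(T_f/T₂) = 480.376 × ln(361.81/318) = 62 J/K.
ΔS_total = -54 + 62 = 8 J/K.

ΔS_total = 8 J/K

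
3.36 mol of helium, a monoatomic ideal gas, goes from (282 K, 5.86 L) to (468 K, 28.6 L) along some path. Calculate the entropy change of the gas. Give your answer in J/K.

ΔS = 65.5 J/K

Entropy is a state function: ΔS = nC_V ln(T₂/T₁) + nR ln(V₂/V₁), with C_V = 3R/2 = 12.47 J mol⁻¹ K⁻¹ for a monoatomic ideal gas.
ΔS = 3.36 × [12.47 × ln(468/282) + 8.314 × ln(28.6/5.86)] = 65.5 J/K.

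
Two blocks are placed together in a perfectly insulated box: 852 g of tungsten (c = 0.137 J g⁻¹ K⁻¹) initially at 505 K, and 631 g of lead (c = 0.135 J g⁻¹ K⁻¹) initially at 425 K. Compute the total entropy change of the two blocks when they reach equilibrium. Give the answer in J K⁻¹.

Energy balance: T_f = (m₁c₁T₁ + m₂c₂T₂)/(m₁c₁ + m₂c₂) = 471.25 K.
ΔS₁ = m₁c₁ ln(T_f/T₁) = 116.724 × ln(471.25/505) = -8.074 J/K.
ΔS₂ = m₂c₂ ln(T_f/T₂) = 85.185 × ln(471.25/425) = 8.799 J/K.
ΔS_total = -8.074 + 8.799 = 0.725 J/K.

ΔS_total = 0.725 J/K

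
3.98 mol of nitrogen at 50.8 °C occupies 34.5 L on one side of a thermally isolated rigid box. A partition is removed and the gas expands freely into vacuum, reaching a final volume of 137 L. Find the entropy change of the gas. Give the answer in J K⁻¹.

ΔS_gas = 45.6 J/K

For an ideal gas in free expansion Q = 0 and W = 0, so T is unchanged.
Entropy is a state function; using a reversible isothermal path, ΔS_gas = nR ln(V₂/V₁) = 3.98 × 8.314 × ln(137/34.5) = 45.6 J/K.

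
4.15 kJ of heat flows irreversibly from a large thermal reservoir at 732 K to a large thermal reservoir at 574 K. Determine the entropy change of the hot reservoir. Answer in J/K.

ΔS_hot = -5.67 J/K

The hot reservoir loses heat Q, so ΔS_hot = −Q/T_H = −4150/732 = -5.67 J/K.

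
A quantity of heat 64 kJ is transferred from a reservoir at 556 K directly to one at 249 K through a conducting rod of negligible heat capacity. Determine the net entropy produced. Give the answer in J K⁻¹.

ΔS_total = 142 J/K

ΔS_hot = −Q/T_H = −64000/556 = -115.1 J/K and ΔS_cold = +Q/T_C = 64000/249 = 257 J/K.
ΔS_total = -115.1 + 257 = 142 J/K, positive as the second law requires.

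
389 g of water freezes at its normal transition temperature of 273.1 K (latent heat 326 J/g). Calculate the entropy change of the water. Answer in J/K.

ΔS = -464 J/K

Heat released by the substance: Q = −mL = −389 × 326 = −126814 J.
At constant T, ΔS = Q_rev/T = −126814 / 273.1 = -464 J/K.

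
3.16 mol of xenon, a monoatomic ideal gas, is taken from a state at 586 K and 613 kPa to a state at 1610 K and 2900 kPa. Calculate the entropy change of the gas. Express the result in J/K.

ΔS = 25.6 J/K

ΔS = nC_p ln(T₂/T₁) − nR ln(P₂/P₁), with C_p = 5R/2 = 20.79 J mol⁻¹ K⁻¹ for a monoatomic ideal gas.
ΔS = 3.16 × [20.79 × ln(1610/586) − 8.314 × ln(2900/613)] = 25.6 J/K.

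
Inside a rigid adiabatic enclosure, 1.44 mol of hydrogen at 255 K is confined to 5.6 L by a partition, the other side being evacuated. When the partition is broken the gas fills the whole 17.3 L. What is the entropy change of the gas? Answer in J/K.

No heat is exchanged and no work is done, so the ideal-gas temperature stays constant.
Entropy is a state function; using a reversible isothermal path, ΔS_gas = nR ln(V₂/V₁) = 1.44 × 8.314 × ln(17.3/5.6) = 13.5 J/K.

ΔS_gas = 13.5 J/K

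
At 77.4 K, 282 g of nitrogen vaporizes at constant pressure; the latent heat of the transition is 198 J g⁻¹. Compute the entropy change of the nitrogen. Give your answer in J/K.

ΔS = 721 J/K

Heat absorbed by the substance: Q = mL = 282 × 198 = 55836 J.
At constant T, ΔS = Q_rev/T = 55836 / 77.4 = 721 J/K.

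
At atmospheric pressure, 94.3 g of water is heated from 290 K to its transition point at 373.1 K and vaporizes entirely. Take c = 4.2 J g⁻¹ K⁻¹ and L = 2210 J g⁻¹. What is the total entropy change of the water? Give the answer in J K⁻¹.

Warming step: ΔS₁ = m c ln(T_tr/T_i) = 94.3 × 4.2 × ln(373.1/290) = 99.79 J/K.
Phase change: ΔS₂ = +mL/T_tr = 94.3 × 2210 / 373.1 = 558.6 J/K.
ΔS_total = (99.79) + (558.6) = 658 J/K.

ΔS = 658 J/K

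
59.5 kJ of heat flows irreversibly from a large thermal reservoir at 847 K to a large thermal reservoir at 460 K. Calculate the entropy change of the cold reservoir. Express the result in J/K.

The cold reservoir gains heat Q, so ΔS_cold = +Q/T_C = 59500/460 = 129 J/K.

ΔS_cold = 129 J/K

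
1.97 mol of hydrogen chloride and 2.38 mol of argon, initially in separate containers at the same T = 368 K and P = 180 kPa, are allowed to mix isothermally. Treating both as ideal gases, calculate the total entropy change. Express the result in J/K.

Mole fractions: x_A = 1.97/4.35 = 0.453, x_B = 0.547.
ΔS_mix = −R(n_A ln x_A + n_B ln x_B) = −8.314 × (1.97 ln 0.453 + 2.38 ln 0.547) = 24.9 J/K.

ΔS_mix = 24.9 J/K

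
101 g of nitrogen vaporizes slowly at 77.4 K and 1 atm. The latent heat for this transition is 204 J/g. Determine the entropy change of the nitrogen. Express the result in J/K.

ΔS = 266 J/K

Heat absorbed by the substance: Q = mL = 101 × 204 = 20604 J.
At constant T, ΔS = Q_rev/T = 20604 / 77.4 = 266 J/K.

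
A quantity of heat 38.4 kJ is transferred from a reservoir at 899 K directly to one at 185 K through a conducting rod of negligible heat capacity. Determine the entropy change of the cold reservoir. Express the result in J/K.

The cold reservoir gains heat Q, so ΔS_cold = +Q/T_C = 38400/185 = 208 J/K.

ΔS_cold = 208 J/K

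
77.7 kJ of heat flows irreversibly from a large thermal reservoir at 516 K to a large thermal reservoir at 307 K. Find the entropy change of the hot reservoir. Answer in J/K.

ΔS_hot = -151 J/K

The hot reservoir loses heat Q, so ΔS_hot = −Q/T_H = −77700/516 = -151 J/K.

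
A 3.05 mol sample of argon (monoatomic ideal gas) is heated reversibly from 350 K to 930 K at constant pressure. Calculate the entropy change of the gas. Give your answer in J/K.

ΔS = 62 J/K

At constant pressure, ΔS = nC_p ln(T₂/T₁) with C_p = 5R/2 = 20.79 J mol⁻¹ K⁻¹.
ΔS = 3.05 × 20.79 × ln(930/350) = 62 J/K.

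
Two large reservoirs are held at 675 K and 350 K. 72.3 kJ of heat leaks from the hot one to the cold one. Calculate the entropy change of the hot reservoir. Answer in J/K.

ΔS_hot = -107 J/K

The hot reservoir loses heat Q, so ΔS_hot = −Q/T_H = −72300/675 = -107 J/K.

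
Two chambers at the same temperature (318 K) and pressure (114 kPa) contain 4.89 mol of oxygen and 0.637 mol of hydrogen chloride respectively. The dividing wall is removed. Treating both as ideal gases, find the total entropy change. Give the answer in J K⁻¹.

ΔS_mix = 16.4 J/K

Mole fractions: x_A = 4.89/5.53 = 0.885, x_B = 0.115.
ΔS_mix = −R(n_A ln x_A + n_B ln x_B) = −8.314 × (4.89 ln 0.885 + 0.637 ln 0.115) = 16.4 J/K.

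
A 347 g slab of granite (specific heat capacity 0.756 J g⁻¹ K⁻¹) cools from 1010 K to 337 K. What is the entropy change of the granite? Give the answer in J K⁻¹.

ΔS = ∫dQ_rev/T = m c ln(T₂/T₁) = 347 × 0.756 × ln(337/1010) = -288 J/K.

ΔS = -288 J/K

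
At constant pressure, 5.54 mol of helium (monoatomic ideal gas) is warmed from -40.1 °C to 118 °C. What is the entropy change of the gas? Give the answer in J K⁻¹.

ΔS = 59.6 J/K

In kelvin: T₁ = 233.05 K, T₂ = 391.15 K. At constant pressure, ΔS = nC_p ln(T₂/T₁) with C_p = 5R/2 = 20.79 J mol⁻¹ K⁻¹.
ΔS = 5.54 × 20.79 × ln(391.15/233.05) = 59.6 J/K.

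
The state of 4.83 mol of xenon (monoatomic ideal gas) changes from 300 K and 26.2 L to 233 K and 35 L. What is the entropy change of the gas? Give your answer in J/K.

Entropy is a state function: ΔS = nC_V ln(T₂/T₁) + nR ln(V₂/V₁), with C_V = 3R/2 = 12.47 J mol⁻¹ K⁻¹ for a monoatomic ideal gas.
ΔS = 4.83 × [12.47 × ln(233/300) + 8.314 × ln(35/26.2)] = -3.6 J/K.

ΔS = -3.6 J/K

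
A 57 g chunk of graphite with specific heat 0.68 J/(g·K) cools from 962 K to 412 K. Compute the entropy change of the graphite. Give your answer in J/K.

ΔS = ∫dQ_rev/T = m c ln(T₂/T₁) = 57 × 0.68 × ln(412/962) = -32.9 J/K.

ΔS = -32.9 J/K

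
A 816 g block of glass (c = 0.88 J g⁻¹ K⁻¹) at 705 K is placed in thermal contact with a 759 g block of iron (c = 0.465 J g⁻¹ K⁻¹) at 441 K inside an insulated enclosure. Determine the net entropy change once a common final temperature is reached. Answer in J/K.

Energy balance: T_f = (m₁c₁T₁ + m₂c₂T₂)/(m₁c₁ + m₂c₂) = 618 K.
ΔS₁ = m₁c₁ ln(T_f/T₁) = 718.08 × ln(618/705) = -94.57 J/K.
ΔS₂ = m₂c₂ ln(T_f/T₂) = 352.935 × ln(618/441) = 119.1 J/K.
ΔS_total = -94.57 + 119.1 = 24.5 J/K.

ΔS_total = 24.5 J/K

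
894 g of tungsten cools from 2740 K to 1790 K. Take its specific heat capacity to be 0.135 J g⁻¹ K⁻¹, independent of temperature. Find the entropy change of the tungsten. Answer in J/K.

ΔS = -51.4 J/K

ΔS = ∫dQ_rev/T = m c ln(T₂/T₁) = 894 × 0.135 × ln(1790/2740) = -51.4 J/K.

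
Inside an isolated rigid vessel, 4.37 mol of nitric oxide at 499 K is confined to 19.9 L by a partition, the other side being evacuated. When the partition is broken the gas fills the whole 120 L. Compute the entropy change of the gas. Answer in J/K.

ΔS_gas = 65.3 J/K

For an ideal gas in free expansion Q = 0 and W = 0, so T is unchanged.
Entropy is a state function; using a reversible isothermal path, ΔS_gas = nR ln(V₂/V₁) = 4.37 × 8.314 × ln(120/19.9) = 65.3 J/K.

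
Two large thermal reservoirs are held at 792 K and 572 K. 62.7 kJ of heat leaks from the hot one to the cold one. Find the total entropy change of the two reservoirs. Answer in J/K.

ΔS_total = 30.4 J/K

ΔS_hot = −Q/T_H = −62700/792 = -79.17 J/K and ΔS_cold = +Q/T_C = 62700/572 = 109.6 J/K.
ΔS_total = -79.17 + 109.6 = 30.4 J/K, positive as the second law requires.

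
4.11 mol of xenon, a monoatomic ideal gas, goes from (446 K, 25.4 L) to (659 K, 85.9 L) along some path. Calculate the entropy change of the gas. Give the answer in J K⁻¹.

Entropy is a state function: ΔS = nC_V ln(T₂/T₁) + nR ln(V₂/V₁), with C_V = 3R/2 = 12.47 J mol⁻¹ K⁻¹ for a monoatomic ideal gas.
ΔS = 4.11 × [12.47 × ln(659/446) + 8.314 × ln(85.9/25.4)] = 61.6 J/K.

ΔS = 61.6 J/K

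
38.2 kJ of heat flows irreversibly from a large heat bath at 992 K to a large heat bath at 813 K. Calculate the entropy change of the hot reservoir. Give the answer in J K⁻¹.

The hot reservoir loses heat Q, so ΔS_hot = −Q/T_H = −38200/992 = -38.5 J/K.

ΔS_hot = -38.5 J/K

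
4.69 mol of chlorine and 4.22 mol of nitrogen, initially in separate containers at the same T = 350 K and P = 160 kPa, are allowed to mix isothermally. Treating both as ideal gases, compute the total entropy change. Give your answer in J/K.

ΔS_mix = 51.2 J/K

Mole fractions: x_A = 4.69/8.91 = 0.526, x_B = 0.474.
ΔS_mix = −R(n_A ln x_A + n_B ln x_B) = −8.314 × (4.69 ln 0.526 + 4.22 ln 0.474) = 51.2 J/K.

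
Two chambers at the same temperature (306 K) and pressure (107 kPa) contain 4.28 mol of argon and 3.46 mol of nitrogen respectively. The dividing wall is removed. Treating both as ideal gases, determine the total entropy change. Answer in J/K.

Mole fractions: x_A = 4.28/7.74 = 0.553, x_B = 0.447.
ΔS_mix = −R(n_A ln x_A + n_B ln x_B) = −8.314 × (4.28 ln 0.553 + 3.46 ln 0.447) = 44.2 J/K.

ΔS_mix = 44.2 J/K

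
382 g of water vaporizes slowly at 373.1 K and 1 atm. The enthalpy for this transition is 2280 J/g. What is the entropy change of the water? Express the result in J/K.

Heat absorbed by the substance: Q = mL = 382 × 2280 = 870960 J.
At constant T, ΔS = Q_rev/T = 870960 / 373.1 = 2330 J/K.

ΔS = 2330 J/K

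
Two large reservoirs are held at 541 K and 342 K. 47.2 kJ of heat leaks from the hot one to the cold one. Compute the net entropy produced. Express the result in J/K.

ΔS_total = 50.8 J/K

ΔS_hot = −Q/T_H = −47200/541 = -87.25 J/K and ΔS_cold = +Q/T_C = 47200/342 = 138 J/K.
ΔS_total = -87.25 + 138 = 50.8 J/K, positive as the second law requires.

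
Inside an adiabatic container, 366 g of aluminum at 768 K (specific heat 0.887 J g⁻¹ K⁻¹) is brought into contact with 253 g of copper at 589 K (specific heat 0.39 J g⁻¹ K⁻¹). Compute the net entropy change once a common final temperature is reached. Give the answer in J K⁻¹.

Energy balance: T_f = (m₁c₁T₁ + m₂c₂T₂)/(m₁c₁ + m₂c₂) = 726.28 K.
ΔS₁ = m₁c₁ ln(T_f/T₁) = 324.642 × ln(726.28/768) = -18.13 J/K.
ΔS₂ = m₂c₂ ln(T_f/T₂) = 98.67 × ln(726.28/589) = 20.67 J/K.
ΔS_total = -18.13 + 20.67 = 2.54 J/K.

ΔS_total = 2.54 J/K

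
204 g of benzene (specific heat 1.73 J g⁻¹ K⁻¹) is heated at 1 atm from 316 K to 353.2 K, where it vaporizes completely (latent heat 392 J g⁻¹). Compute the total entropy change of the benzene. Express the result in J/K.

Warming step: ΔS₁ = m c ln(T_tr/T_i) = 204 × 1.73 × ln(353.2/316) = 39.28 J/K.
Phase change: ΔS₂ = +mL/T_tr = 204 × 392 / 353.2 = 226.4 J/K.
ΔS_total = (39.28) + (226.4) = 266 J/K.

ΔS = 266 J/K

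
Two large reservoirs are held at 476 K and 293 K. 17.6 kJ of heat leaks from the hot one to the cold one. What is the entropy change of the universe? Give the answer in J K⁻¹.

ΔS_hot = −Q/T_H = −17600/476 = -36.97 J/K and ΔS_cold = +Q/T_C = 17600/293 = 60.07 J/K.
ΔS_total = -36.97 + 60.07 = 23.1 J/K, positive as the second law requires.

ΔS_total = 23.1 J/K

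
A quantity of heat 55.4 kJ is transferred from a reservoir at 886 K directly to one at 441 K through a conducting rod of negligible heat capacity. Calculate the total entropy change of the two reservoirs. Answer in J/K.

ΔS_total = 63.1 J/K

ΔS_hot = −Q/T_H = −55400/886 = -62.53 J/K and ΔS_cold = +Q/T_C = 55400/441 = 125.6 J/K.
ΔS_total = -62.53 + 125.6 = 63.1 J/K, positive as the second law requires.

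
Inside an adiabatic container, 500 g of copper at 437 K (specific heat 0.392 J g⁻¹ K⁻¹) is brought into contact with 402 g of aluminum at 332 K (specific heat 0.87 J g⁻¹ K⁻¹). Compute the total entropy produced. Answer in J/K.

ΔS_total = 4.85 J/K

Energy balance: T_f = (m₁c₁T₁ + m₂c₂T₂)/(m₁c₁ + m₂c₂) = 369.71 K.
ΔS₁ = m₁c₁ ln(T_f/T₁) = 196 × ln(369.71/437) = -32.774 J/K.
ΔS₂ = m₂c₂ ln(T_f/T₂) = 349.74 × ln(369.71/332) = 37.627 J/K.
ΔS_total = -32.774 + 37.627 = 4.85 J/K.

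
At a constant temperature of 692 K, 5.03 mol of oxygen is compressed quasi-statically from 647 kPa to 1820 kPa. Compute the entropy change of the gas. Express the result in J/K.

ΔS_gas = -43.3 J/K

For an isothermal ideal gas ΔS_gas = nR ln(P₁/P₂) = 5.03 × 8.314 × ln(647/1820) = -43.3 J/K.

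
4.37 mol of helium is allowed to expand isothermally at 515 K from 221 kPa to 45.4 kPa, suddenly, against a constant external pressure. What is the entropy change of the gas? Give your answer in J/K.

ΔS_gas = 57.5 J/K

Entropy is a state function, so ΔS_gas depends only on the end states.
For an isothermal ideal gas ΔS_gas = nR ln(P₁/P₂) = 4.37 × 8.314 × ln(221/45.4) = 57.5 J/K.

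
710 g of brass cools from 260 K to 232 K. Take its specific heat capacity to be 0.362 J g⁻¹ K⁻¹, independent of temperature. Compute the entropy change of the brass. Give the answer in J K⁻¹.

ΔS = -29.3 J/K

ΔS = ∫dQ_rev/T = m c ln(T₂/T₁) = 710 × 0.362 × ln(232/260) = -29.3 J/K.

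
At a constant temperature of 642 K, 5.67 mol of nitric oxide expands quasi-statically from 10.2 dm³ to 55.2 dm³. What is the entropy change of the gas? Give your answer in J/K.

ΔS_gas = 79.6 J/K

For an isothermal ideal gas ΔS_gas = nR ln(V₂/V₁) = 5.67 × 8.314 × ln(55.2/10.2) = 79.6 J/K.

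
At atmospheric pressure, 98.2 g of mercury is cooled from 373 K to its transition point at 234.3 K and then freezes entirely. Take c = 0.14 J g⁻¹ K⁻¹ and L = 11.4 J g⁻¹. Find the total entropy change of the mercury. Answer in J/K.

ΔS = -11.2 J/K

Cooling step: ΔS₁ = m c ln(T_tr/T_i) = 98.2 × 0.14 × ln(234.3/373) = -6.392 J/K.
Phase change: ΔS₂ = −mL/T_tr = −98.2 × 11.4 / 234.3 = -4.778 J/K.
ΔS_total = (-6.392) + (-4.778) = -11.2 J/K.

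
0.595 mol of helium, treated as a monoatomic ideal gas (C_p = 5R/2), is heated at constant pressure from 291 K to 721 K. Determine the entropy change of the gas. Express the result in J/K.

At constant pressure, ΔS = nC_p ln(T₂/T₁) with C_p = 5R/2 = 20.79 J mol⁻¹ K⁻¹.
ΔS = 0.595 × 20.79 × ln(721/291) = 11.2 J/K.

ΔS = 11.2 J/K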